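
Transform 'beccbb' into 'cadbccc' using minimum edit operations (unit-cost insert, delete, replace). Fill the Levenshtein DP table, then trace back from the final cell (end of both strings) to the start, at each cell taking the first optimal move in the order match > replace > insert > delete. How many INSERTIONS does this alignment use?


Edit distance = 6. Backtracking from cell (6, 7) with preference match > replace > insert > delete,
then listing the resulting alignment 'beccbb' -> 'cadbccc' left to right:
  Step 1: insert 'c' [insertion #1]
  Step 2: replace b->a
  Step 3: replace e->d
  Step 4: replace c->b
  Step 5: keep 'c'
  Step 6: replace b->c
  Step 7: replace b->c
Total insertions: 1

1


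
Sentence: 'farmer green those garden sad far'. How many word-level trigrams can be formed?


Word trigrams from [6] words:
  Trigram 1: (farmer green those)
  Trigram 2: (green those garden)
  Trigram 3: (those garden sad)
  Trigram 4: (garden sad far)
Total word trigrams: 6 - 2 = 4

4


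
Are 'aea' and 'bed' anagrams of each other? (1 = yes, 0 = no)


Sort characters of 'aea': 'aae'
Sort characters of 'bed': 'bde'
Sorted forms differ -> they are NOT anagrams
Result: 0

0


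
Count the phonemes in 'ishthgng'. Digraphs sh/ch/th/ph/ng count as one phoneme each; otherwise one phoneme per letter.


Parsing 'ishthgng' greedily, digraphs first:
  'i' -> vowel phoneme (phonemes so far: 1)
  'sh' -> digraph (1 consonant phoneme) (phonemes so far: 2)
  'th' -> digraph (1 consonant phoneme) (phonemes so far: 3)
  'g' -> consonant phoneme (phonemes so far: 4)
  'ng' -> digraph (1 consonant phoneme) (phonemes so far: 5)
Total phonemes: 5

5


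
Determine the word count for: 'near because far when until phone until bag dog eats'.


Counting words by splitting on spaces:
  Word 1: 'near'
  Word 2: 'because'
  Word 3: 'far'
  Word 4: 'when'
  Word 5: 'until'
  Word 6: 'phone'
  Word 7: 'until'
  Word 8: 'bag'
  Word 9: 'dog'
  Word 10: 'eats'
Total words: 10

10


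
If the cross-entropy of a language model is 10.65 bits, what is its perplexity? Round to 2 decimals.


Perplexity formula: PP = 2^H
H = 10.65
PP = 2^10.65
Decompose: 2^10.65 = 2^10 * 2^0.65
2^10 = 1024, 2^0.65 ~ 1.5691682
PP ~ 1024 * 1.5691682 = 1606.8282368
Rounded to 2 decimals: 1606.83

1606.83


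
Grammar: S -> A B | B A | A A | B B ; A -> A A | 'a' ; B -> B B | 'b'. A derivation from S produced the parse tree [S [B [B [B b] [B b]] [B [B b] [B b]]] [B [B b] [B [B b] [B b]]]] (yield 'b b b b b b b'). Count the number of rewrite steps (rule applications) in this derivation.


Every bracketed nonterminal node [X ...] in the tree is produced by exactly one rule application.
Reading the tree off as a leftmost derivation:
  Step 1: S  =>  B B   (applied S -> B B)
  Step 2: B B  =>  B B B   (applied B -> B B)
  Step 3: B B B  =>  B B B B   (applied B -> B B)
  Step 4: B B B B  =>  b B B B   (applied B -> b)
  Step 5: b B B B  =>  b b B B   (applied B -> b)
  Step 6: b b B B  =>  b b B B B   (applied B -> B B)
  Step 7: b b B B B  =>  b b b B B   (applied B -> b)
  Step 8: b b b B B  =>  b b b b B   (applied B -> b)
  Step 9: b b b b B  =>  b b b b B B   (applied B -> B B)
  Step 10: b b b b B B  =>  b b b b b B   (applied B -> b)
  Step 11: b b b b b B  =>  b b b b b B B   (applied B -> B B)
  Step 12: b b b b b B B  =>  b b b b b b B   (applied B -> b)
  Step 13: b b b b b b B  =>  b b b b b b b   (applied B -> b)
Final yield: b b b b b b b
Total rewrite steps: 13

13


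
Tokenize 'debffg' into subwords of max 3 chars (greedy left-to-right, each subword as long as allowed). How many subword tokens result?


'debffg' has 6 characters.
Chunking with max size 3:
  Chunk 1: 'deb' (positions 0-2)
  Chunk 2: 'ffg' (positions 3-5)
Total chunks: ceil(6 / 3) = 2

2


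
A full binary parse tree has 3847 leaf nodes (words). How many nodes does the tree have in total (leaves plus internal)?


Leaf nodes (terminals): 3847
Internal nodes = n - 1 = 3847 - 1 = 3846
Total = leaves + internal = 3847 + 3846 = 7693

7693


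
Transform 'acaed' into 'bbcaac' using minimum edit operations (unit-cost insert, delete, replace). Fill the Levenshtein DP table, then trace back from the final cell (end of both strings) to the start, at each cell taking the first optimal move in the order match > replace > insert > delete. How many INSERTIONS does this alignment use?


Edit distance = 4. Backtracking from cell (5, 6) with preference match > replace > insert > delete,
then listing the resulting alignment 'acaed' -> 'bbcaac' left to right:
  Step 1: insert 'b' [insertion #1]
  Step 2: replace a->b
  Step 3: keep 'c'
  Step 4: keep 'a'
  Step 5: replace e->a
  Step 6: replace d->c
Total insertions: 1

1


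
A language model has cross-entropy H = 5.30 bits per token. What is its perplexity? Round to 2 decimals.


Perplexity formula: PP = 2^H
H = 5.30
PP = 2^5.30
Decompose: 2^5.30 = 2^5 * 2^0.30
2^5 = 32, 2^0.30 ~ 1.2311444
PP ~ 32 * 1.2311444 = 39.3966208
Rounded to 2 decimals: 39.40

39.40


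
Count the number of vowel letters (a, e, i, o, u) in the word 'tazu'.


Scanning each character of 'tazu':
  Position 1: 't' -> consonant (running count: 0)
  Position 2: 'a' -> vowel (running count: 1)
  Position 3: 'z' -> consonant (running count: 1)
  Position 4: 'u' -> vowel (running count: 2)
Total vowels: 2

2


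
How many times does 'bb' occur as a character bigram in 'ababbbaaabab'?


Scanning 'ababbbaaabab' for bigram 'bb':
  Position 0: 'ab' -> no
  Position 1: 'ba' -> no
  Position 2: 'ab' -> no
  Position 3: 'bb' -> MATCH
  Position 4: 'bb' -> MATCH
  Position 5: 'ba' -> no
  Position 6: 'aa' -> no
  Position 7: 'aa' -> no
  Position 8: 'ab' -> no
  Position 9: 'ba' -> no
  Position 10: 'ab' -> no
Total matches: 2

2


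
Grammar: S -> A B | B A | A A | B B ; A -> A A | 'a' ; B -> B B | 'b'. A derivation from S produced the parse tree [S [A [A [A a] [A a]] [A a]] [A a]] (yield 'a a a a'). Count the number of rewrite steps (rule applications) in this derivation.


Every bracketed nonterminal node [X ...] in the tree is produced by exactly one rule application.
Reading the tree off as a leftmost derivation:
  Step 1: S  =>  A A   (applied S -> A A)
  Step 2: A A  =>  A A A   (applied A -> A A)
  Step 3: A A A  =>  A A A A   (applied A -> A A)
  Step 4: A A A A  =>  a A A A   (applied A -> a)
  Step 5: a A A A  =>  a a A A   (applied A -> a)
  Step 6: a a A A  =>  a a a A   (applied A -> a)
  Step 7: a a a A  =>  a a a a   (applied A -> a)
Final yield: a a a a
Total rewrite steps: 7

7


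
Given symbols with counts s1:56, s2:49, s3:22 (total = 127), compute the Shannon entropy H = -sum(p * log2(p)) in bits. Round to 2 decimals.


Computing entropy H = -sum(p_i * log2(p_i)):
  s1: p = 56/127 = 0.4409, -p*log2(p) = 0.5209
  s2: p = 49/127 = 0.3858, -p*log2(p) = 0.5301
  s3: p = 22/127 = 0.1732, -p*log2(p) = 0.4381
H = sum of terms = 1.4891
Rounded to 2 decimals: 1.49

1.49


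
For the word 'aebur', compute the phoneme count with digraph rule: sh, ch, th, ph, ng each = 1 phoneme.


Parsing 'aebur' greedily, digraphs first:
  'a' -> vowel phoneme (phonemes so far: 1)
  'e' -> vowel phoneme (phonemes so far: 2)
  'b' -> consonant phoneme (phonemes so far: 3)
  'u' -> vowel phoneme (phonemes so far: 4)
  'r' -> consonant phoneme (phonemes so far: 5)
Total phonemes: 5

5


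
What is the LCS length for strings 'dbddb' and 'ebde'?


DP table for LCS of 'dbddb' and 'ebde':
       e  b  d  e
    0  0  0  0  0
  d 0  0  0  1  1
  b 0  0  1  1  1
  d 0  0  1  2  2
  d 0  0  1  2  2
  b 0  0  1  2  2
LCS: 'bd'
LCS length = 2

2


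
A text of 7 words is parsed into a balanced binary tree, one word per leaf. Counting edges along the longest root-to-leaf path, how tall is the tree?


In a balanced binary tree with n leaves the deepest leaf is ceil(log2(n)) edges below the root.
log2(7) = 2.8074
ceil(2.8074) = 3
height (edges) = 3

3


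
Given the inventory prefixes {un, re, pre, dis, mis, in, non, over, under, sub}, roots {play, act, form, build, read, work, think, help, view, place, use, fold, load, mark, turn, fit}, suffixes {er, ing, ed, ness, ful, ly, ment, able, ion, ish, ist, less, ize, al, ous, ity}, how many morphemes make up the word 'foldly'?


Segmenting 'foldly' against the inventory:
  'fold' -> root (morpheme 1)
  'ly' -> suffix (morpheme 2)
Total morphemes: 2

2


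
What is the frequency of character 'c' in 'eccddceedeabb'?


Scanning 'eccddceedeabb' for 'c':
  Position 1: 'c' -> MATCH (count: 1)
  Position 2: 'c' -> MATCH (count: 2)
  Position 5: 'c' -> MATCH (count: 3)
Total occurrences of 'c': 3

3


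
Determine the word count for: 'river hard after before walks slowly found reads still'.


Counting words by splitting on spaces:
  Word 1: 'river'
  Word 2: 'hard'
  Word 3: 'after'
  Word 4: 'before'
  Word 5: 'walks'
  Word 6: 'slowly'
  Word 7: 'found'
  Word 8: 'reads'
  Word 9: 'still'
Total words: 9

9


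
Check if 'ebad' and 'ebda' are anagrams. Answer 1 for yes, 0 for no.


Sort characters of 'ebad': 'abde'
Sort characters of 'ebda': 'abde'
Sorted forms match -> they ARE anagrams
Result: 1

1


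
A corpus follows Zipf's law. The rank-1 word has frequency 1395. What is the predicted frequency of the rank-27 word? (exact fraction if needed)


Zipf's law: freq(rank) = f1 / rank
f1 = 1395, rank = 27
freq = 1395 / 27
GCD(1395, 27) = 9
Simplified: 155/3

155/3


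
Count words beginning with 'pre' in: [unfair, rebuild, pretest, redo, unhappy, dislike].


Checking each word for prefix 'pre':
  'unfair' -> no (count: 0)
  'rebuild' -> no (count: 0)
  'pretest' -> YES, starts with 'pre' (count: 1)
  'redo' -> no (count: 1)
  'unhappy' -> no (count: 1)
  'dislike' -> no (count: 1)
Total with prefix 'pre': 1

1


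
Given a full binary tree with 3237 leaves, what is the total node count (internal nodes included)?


Leaf nodes (terminals): 3237
Internal nodes = n - 1 = 3237 - 1 = 3236
Total = leaves + internal = 3237 + 3236 = 6473

6473


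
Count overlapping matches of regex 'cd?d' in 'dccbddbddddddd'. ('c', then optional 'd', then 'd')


Pattern: cd?d means 'c', then optional 'd', then 'd'.
Scanning 'dccbddbddddddd' position-by-position:
  Pos 0: window 'dcc' -> no
  Pos 1: window 'ccb' -> no
  Pos 2: window 'cbd' -> no
  Pos 3: window 'bdd' -> no
  Pos 4: window 'ddb' -> no
  Pos 5: window 'dbd' -> no
  Pos 6: window 'bdd' -> no
  Pos 7: window 'ddd' -> no
  Pos 8: window 'ddd' -> no
  Pos 9: window 'ddd' -> no
  Pos 10: window 'ddd' -> no
  Pos 11: window 'ddd' -> no
  Pos 12: window 'dd' -> no
  Pos 13: window 'd' -> no
Total matches: 0

0


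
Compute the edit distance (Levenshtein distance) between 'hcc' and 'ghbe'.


Building DP table for s1='hcc' (len 3) and s2='ghbe' (len 4):
       g  h  b  e
    0  1  2  3  4
  h 1  1  1  2  3
  c 2  2  2  2  3
  c 3  3  3  3  3
Edit distance = dp[3][4] = 3

3


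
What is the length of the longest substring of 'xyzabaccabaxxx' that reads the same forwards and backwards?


Scanning 'xyzabaccabaxxx' for palindromic substrings.
Substring at positions 3-10: 'abaccaba'.
Check: reverse('abaccaba') = 'abaccaba' -> palindrome confirmed.
Neighbouring characters ('z' / 'x') break symmetry, so it cannot extend further.
No longer palindromic substring exists; longest length = 8

8


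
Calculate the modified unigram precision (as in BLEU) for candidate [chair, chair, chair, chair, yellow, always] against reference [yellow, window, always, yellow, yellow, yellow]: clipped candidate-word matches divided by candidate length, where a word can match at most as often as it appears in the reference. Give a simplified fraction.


Reference word counts: {'always': 1, 'window': 1, 'yellow': 4}
Checking each candidate word (with clipping):
  'chair' -> not in reference -> no match (matches: 0)
  'chair' -> not in reference -> no match (matches: 0)
  'chair' -> not in reference -> no match (matches: 0)
  'chair' -> not in reference -> no match (matches: 0)
  'yellow' -> in reference (ref count 4, used 1/4) -> match (matches: 1)
  'always' -> in reference (ref count 1, used 1/1) -> match (matches: 2)
Clipped matches: 2, Candidate length: 6
Precision = 2/6 = 1/3

1/3


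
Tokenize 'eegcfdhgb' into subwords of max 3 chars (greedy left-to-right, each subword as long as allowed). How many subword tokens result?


'eegcfdhgb' has 9 characters.
Chunking with max size 3:
  Chunk 1: 'eeg' (positions 0-2)
  Chunk 2: 'cfd' (positions 3-5)
  Chunk 3: 'hgb' (positions 6-8)
Total chunks: ceil(9 / 3) = 3

3


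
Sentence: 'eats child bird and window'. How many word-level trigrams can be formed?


Word trigrams from [5] words:
  Trigram 1: (eats child bird)
  Trigram 2: (child bird and)
  Trigram 3: (bird and window)
Total word trigrams: 5 - 2 = 3

3


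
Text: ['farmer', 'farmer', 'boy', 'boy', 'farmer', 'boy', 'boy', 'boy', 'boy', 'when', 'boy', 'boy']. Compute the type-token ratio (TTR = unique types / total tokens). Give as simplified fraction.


Tokens: 12
Unique types: ('boy', 'farmer', 'when') = 3
TTR = 3/12
Simplify: divide both by 3 -> 1/4
TTR = 1/4

1/4


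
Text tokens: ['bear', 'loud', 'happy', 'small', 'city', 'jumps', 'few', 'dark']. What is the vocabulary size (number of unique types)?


Listing all tokens and tracking unique types:
  Token 1: 'bear' -> NEW (unique so far: 1)
  Token 2: 'loud' -> NEW (unique so far: 2)
  Token 3: 'happy' -> NEW (unique so far: 3)
  Token 4: 'small' -> NEW (unique so far: 4)
  Token 5: 'city' -> NEW (unique so far: 5)
  Token 6: 'jumps' -> NEW (unique so far: 6)
  Token 7: 'few' -> NEW (unique so far: 7)
  Token 8: 'dark' -> NEW (unique so far: 8)
Unique types: ('bear', 'city', 'dark', 'few', 'happy', 'jumps', 'loud', 'small')
Vocabulary size: 8

8


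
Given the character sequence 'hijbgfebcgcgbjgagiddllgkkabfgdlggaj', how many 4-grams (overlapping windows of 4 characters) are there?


String 'hijbgfebcgcgbjgagiddllgkkabfgdlggaj' has length L = 35.
Number of overlapping n-grams = L - n + 1
Substituting: 35 - 4 + 1 = 32

32


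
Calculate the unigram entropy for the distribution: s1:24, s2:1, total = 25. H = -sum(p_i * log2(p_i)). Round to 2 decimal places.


Computing entropy H = -sum(p_i * log2(p_i)):
  s1: p = 24/25 = 0.9600, -p*log2(p) = 0.0565
  s2: p = 1/25 = 0.0400, -p*log2(p) = 0.1858
H = sum of terms = 0.2423
Rounded to 2 decimals: 0.24

0.24


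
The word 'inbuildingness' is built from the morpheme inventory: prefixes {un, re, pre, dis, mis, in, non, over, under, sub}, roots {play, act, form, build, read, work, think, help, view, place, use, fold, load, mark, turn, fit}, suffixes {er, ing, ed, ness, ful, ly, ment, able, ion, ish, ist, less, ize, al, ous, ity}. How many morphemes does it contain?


Segmenting 'inbuildingness' against the inventory:
  'in' -> prefix (morpheme 1)
  'build' -> root (morpheme 2)
  'ing' -> suffix (morpheme 3)
  'ness' -> suffix (morpheme 4)
Total morphemes: 4

4


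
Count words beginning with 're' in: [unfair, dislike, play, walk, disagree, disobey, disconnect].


Checking each word for prefix 're':
  'unfair' -> no (count: 0)
  'dislike' -> no (count: 0)
  'play' -> no (count: 0)
  'walk' -> no (count: 0)
  'disagree' -> no (count: 0)
  'disobey' -> no (count: 0)
  'disconnect' -> no (count: 0)
Total with prefix 're': 0

0


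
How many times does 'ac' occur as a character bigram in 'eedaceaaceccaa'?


Scanning 'eedaceaaceccaa' for bigram 'ac':
  Position 0: 'ee' -> no
  Position 1: 'ed' -> no
  Position 2: 'da' -> no
  Position 3: 'ac' -> MATCH
  Position 4: 'ce' -> no
  Position 5: 'ea' -> no
  Position 6: 'aa' -> no
  Position 7: 'ac' -> MATCH
  Position 8: 'ce' -> no
  Position 9: 'ec' -> no
  Position 10: 'cc' -> no
  Position 11: 'ca' -> no
  Position 12: 'aa' -> no
Total matches: 2

2


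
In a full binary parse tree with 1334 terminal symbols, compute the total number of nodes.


Leaf nodes (terminals): 1334
Internal nodes = n - 1 = 1334 - 1 = 1333
Total = leaves + internal = 1334 + 1333 = 2667

2667


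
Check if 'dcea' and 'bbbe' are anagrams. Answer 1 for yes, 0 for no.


Sort characters of 'dcea': 'acde'
Sort characters of 'bbbe': 'bbbe'
Sorted forms differ -> they are NOT anagrams
Result: 0

0


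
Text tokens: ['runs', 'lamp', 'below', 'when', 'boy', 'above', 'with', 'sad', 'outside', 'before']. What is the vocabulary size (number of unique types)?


Listing all tokens and tracking unique types:
  Token 1: 'runs' -> NEW (unique so far: 1)
  Token 2: 'lamp' -> NEW (unique so far: 2)
  Token 3: 'below' -> NEW (unique so far: 3)
  Token 4: 'when' -> NEW (unique so far: 4)
  Token 5: 'boy' -> NEW (unique so far: 5)
  Token 6: 'above' -> NEW (unique so far: 6)
  Token 7: 'with' -> NEW (unique so far: 7)
  Token 8: 'sad' -> NEW (unique so far: 8)
  Token 9: 'outside' -> NEW (unique so far: 9)
  Token 10: 'before' -> NEW (unique so far: 10)
Unique types: ('above', 'before', 'below', 'boy', 'lamp', 'outside', 'runs', 'sad', 'when', 'with')
Vocabulary size: 10

10


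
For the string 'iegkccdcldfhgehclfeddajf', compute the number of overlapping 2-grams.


String 'iegkccdcldfhgehclfeddajf' has length L = 24.
Number of overlapping n-grams = L - n + 1
Substituting: 24 - 2 + 1 = 23

23


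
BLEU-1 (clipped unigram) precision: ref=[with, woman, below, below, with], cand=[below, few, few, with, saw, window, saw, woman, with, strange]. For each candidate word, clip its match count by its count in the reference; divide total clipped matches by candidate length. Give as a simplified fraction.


Reference word counts: {'below': 2, 'with': 2, 'woman': 1}
Checking each candidate word (with clipping):
  'below' -> in reference (ref count 2, used 1/2) -> match (matches: 1)
  'few' -> not in reference -> no match (matches: 1)
  'few' -> not in reference -> no match (matches: 1)
  'with' -> in reference (ref count 2, used 1/2) -> match (matches: 2)
  'saw' -> not in reference -> no match (matches: 2)
  'window' -> not in reference -> no match (matches: 2)
  'saw' -> not in reference -> no match (matches: 2)
  'woman' -> in reference (ref count 1, used 1/1) -> match (matches: 3)
  'with' -> in reference (ref count 2, used 2/2) -> match (matches: 4)
  'strange' -> not in reference -> no match (matches: 4)
Clipped matches: 4, Candidate length: 10
Precision = 4/10 = 2/5

2/5


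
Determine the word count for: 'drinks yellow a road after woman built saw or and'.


Counting words by splitting on spaces:
  Word 1: 'drinks'
  Word 2: 'yellow'
  Word 3: 'a'
  Word 4: 'road'
  Word 5: 'after'
  Word 6: 'woman'
  Word 7: 'built'
  Word 8: 'saw'
  Word 9: 'or'
  Word 10: 'and'
Total words: 10

10


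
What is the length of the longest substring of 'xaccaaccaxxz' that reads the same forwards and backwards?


Scanning 'xaccaaccaxxz' for palindromic substrings.
Substring at positions 0-9: 'xaccaaccax'.
Check: reverse('xaccaaccax') = 'xaccaaccax' -> palindrome confirmed.
Neighbouring characters ('-' / 'x') break symmetry, so it cannot extend further.
No longer palindromic substring exists; longest length = 10

10


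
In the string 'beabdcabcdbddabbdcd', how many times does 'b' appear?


Scanning 'beabdcabcdbddabbdcd' for 'b':
  Position 0: 'b' -> MATCH (count: 1)
  Position 3: 'b' -> MATCH (count: 2)
  Position 7: 'b' -> MATCH (count: 3)
  Position 10: 'b' -> MATCH (count: 4)
  Position 14: 'b' -> MATCH (count: 5)
  Position 15: 'b' -> MATCH (count: 6)
Total occurrences of 'b': 6

6


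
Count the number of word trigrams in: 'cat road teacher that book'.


Word trigrams from [5] words:
  Trigram 1: (cat road teacher)
  Trigram 2: (road teacher that)
  Trigram 3: (teacher that book)
Total word trigrams: 5 - 2 = 3

3


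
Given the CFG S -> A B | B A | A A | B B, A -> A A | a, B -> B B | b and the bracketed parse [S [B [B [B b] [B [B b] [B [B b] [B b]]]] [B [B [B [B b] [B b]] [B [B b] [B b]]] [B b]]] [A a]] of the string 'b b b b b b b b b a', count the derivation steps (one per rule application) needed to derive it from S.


Every bracketed nonterminal node [X ...] in the tree is produced by exactly one rule application.
Reading the tree off as a leftmost derivation:
  Step 1: S  =>  B A   (applied S -> B A)
  Step 2: B A  =>  B B A   (applied B -> B B)
  Step 3: B B A  =>  B B B A   (applied B -> B B)
  Step 4: B B B A  =>  b B B A   (applied B -> b)
  Step 5: b B B A  =>  b B B B A   (applied B -> B B)
  Step 6: b B B B A  =>  b b B B A   (applied B -> b)
  Step 7: b b B B A  =>  b b B B B A   (applied B -> B B)
  Step 8: b b B B B A  =>  b b b B B A   (applied B -> b)
  Step 9: b b b B B A  =>  b b b b B A   (applied B -> b)
  Step 10: b b b b B A  =>  b b b b B B A   (applied B -> B B)
  Step 11: b b b b B B A  =>  b b b b B B B A   (applied B -> B B)
  Step 12: b b b b B B B A  =>  b b b b B B B B A   (applied B -> B B)
  Step 13: b b b b B B B B A  =>  b b b b b B B B A   (applied B -> b)
  Step 14: b b b b b B B B A  =>  b b b b b b B B A   (applied B -> b)
  Step 15: b b b b b b B B A  =>  b b b b b b B B B A   (applied B -> B B)
  Step 16: b b b b b b B B B A  =>  b b b b b b b B B A   (applied B -> b)
  Step 17: b b b b b b b B B A  =>  b b b b b b b b B A   (applied B -> b)
  Step 18: b b b b b b b b B A  =>  b b b b b b b b b A   (applied B -> b)
  Step 19: b b b b b b b b b A  =>  b b b b b b b b b a   (applied A -> a)
Final yield: b b b b b b b b b a
Total rewrite steps: 19

19


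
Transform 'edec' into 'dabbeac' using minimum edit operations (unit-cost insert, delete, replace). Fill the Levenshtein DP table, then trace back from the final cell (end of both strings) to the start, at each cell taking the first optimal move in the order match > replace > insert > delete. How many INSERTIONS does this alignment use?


Edit distance = 5. Backtracking from cell (4, 7) with preference match > replace > insert > delete,
then listing the resulting alignment 'edec' -> 'dabbeac' left to right:
  Step 1: insert 'd' [insertion #1]
  Step 2: insert 'a' [insertion #2]
  Step 3: replace e->b
  Step 4: replace d->b
  Step 5: keep 'e'
  Step 6: insert 'a' [insertion #3]
  Step 7: keep 'c'
Total insertions: 3

3


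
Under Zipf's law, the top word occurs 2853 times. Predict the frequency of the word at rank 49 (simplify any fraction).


Zipf's law: freq(rank) = f1 / rank
f1 = 2853, rank = 49
freq = 2853 / 49
GCD(2853, 49) = 1
Simplified: 2853/49

2853/49


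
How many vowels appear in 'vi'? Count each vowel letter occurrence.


Scanning each character of 'vi':
  Position 1: 'v' -> consonant (running count: 0)
  Position 2: 'i' -> vowel (running count: 1)
Total vowels: 1

1


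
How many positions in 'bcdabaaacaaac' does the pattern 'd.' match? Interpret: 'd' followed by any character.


Pattern: d. means 'd' followed by any character.
Scanning 'bcdabaaacaaac' position-by-position:
  Pos 0: window 'bc' -> no
  Pos 1: window 'cd' -> no
  Pos 2: window 'da' -> MATCH
  Pos 3: window 'ab' -> no
  Pos 4: window 'ba' -> no
  Pos 5: window 'aa' -> no
  Pos 6: window 'aa' -> no
  Pos 7: window 'ac' -> no
  Pos 8: window 'ca' -> no
  Pos 9: window 'aa' -> no
  Pos 10: window 'aa' -> no
  Pos 11: window 'ac' -> no
  Pos 12: window 'c' -> no
Total matches: 1

1


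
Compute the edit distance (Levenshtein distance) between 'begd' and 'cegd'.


Building DP table for s1='begd' (len 4) and s2='cegd' (len 4):
       c  e  g  d
    0  1  2  3  4
  b 1  1  2  3  4
  e 2  2  1  2  3
  g 3  3  2  1  2
  d 4  4  3  2  1
Edit distance = dp[4][4] = 1

1


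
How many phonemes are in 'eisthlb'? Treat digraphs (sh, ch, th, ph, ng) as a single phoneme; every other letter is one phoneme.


Parsing 'eisthlb' greedily, digraphs first:
  'e' -> vowel phoneme (phonemes so far: 1)
  'i' -> vowel phoneme (phonemes so far: 2)
  's' -> consonant phoneme (phonemes so far: 3)
  'th' -> digraph (1 consonant phoneme) (phonemes so far: 4)
  'l' -> consonant phoneme (phonemes so far: 5)
  'b' -> consonant phoneme (phonemes so far: 6)
Total phonemes: 6

6


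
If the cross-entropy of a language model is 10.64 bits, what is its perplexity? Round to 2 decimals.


Perplexity formula: PP = 2^H
H = 10.64
PP = 2^10.64
Decompose: 2^10.64 = 2^10 * 2^0.64
2^10 = 1024, 2^0.64 ~ 1.5583292
PP ~ 1024 * 1.5583292 = 1595.7291008
Rounded to 2 decimals: 1595.73

1595.73


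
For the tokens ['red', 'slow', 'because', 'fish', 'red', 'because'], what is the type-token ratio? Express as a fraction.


Tokens: 6
Unique types: ('because', 'fish', 'red', 'slow') = 4
TTR = 4/6
Simplify: divide both by 2 -> 2/3
TTR = 2/3

2/3


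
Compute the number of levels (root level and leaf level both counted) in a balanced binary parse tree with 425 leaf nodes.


In a balanced binary tree with n leaves the deepest leaf is ceil(log2(n)) edges below the root,
so counting node levels inclusive of root and leaves gives ceil(log2(n)) + 1 levels.
log2(425) = 8.7313
ceil(8.7313) = 9
levels = 9 + 1 = 10

10


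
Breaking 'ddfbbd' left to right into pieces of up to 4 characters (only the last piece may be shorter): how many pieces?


'ddfbbd' has 6 characters.
Chunking with max size 4:
  Chunk 1: 'ddfb' (positions 0-3)
  Chunk 2: 'bd' (positions 4-5)
Total chunks: ceil(6 / 4) = 2

2


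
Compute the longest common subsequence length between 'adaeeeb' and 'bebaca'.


DP table for LCS of 'adaeeeb' and 'bebaca':
       b  e  b  a  c  a
    0  0  0  0  0  0  0
  a 0  0  0  0  1  1  1
  d 0  0  0  0  1  1  1
  a 0  0  0  0  1  1  2
  e 0  0  1  1  1  1  2
  e 0  0  1  1  1  1  2
  e 0  0  1  1  1  1  2
  b 0  1  1  2  2  2  2
LCS: 'aa'
LCS length = 2

2


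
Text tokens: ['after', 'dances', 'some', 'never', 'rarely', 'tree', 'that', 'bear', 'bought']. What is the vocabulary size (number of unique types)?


Listing all tokens and tracking unique types:
  Token 1: 'after' -> NEW (unique so far: 1)
  Token 2: 'dances' -> NEW (unique so far: 2)
  Token 3: 'some' -> NEW (unique so far: 3)
  Token 4: 'never' -> NEW (unique so far: 4)
  Token 5: 'rarely' -> NEW (unique so far: 5)
  Token 6: 'tree' -> NEW (unique so far: 6)
  Token 7: 'that' -> NEW (unique so far: 7)
  Token 8: 'bear' -> NEW (unique so far: 8)
  Token 9: 'bought' -> NEW (unique so far: 9)
Unique types: ('after', 'bear', 'bought', 'dances', 'never', 'rarely', 'some', 'that', 'tree')
Vocabulary size: 9

9


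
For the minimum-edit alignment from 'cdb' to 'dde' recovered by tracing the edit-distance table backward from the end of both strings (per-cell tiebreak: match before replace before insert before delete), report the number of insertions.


Edit distance = 2. Backtracking from cell (3, 3) with preference match > replace > insert > delete,
then listing the resulting alignment 'cdb' -> 'dde' left to right:
  Step 1: replace c->d
  Step 2: keep 'd'
  Step 3: replace b->e
Total insertions: 0

0


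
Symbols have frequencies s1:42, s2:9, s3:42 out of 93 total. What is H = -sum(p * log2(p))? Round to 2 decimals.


Computing entropy H = -sum(p_i * log2(p_i)):
  s1: p = 42/93 = 0.4516, -p*log2(p) = 0.5179
  s2: p = 9/93 = 0.0968, -p*log2(p) = 0.3261
  s3: p = 42/93 = 0.4516, -p*log2(p) = 0.5179
H = sum of terms = 1.3619
Rounded to 2 decimals: 1.36

1.36


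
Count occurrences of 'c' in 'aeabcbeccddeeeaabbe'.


Scanning 'aeabcbeccddeeeaabbe' for 'c':
  Position 4: 'c' -> MATCH (count: 1)
  Position 7: 'c' -> MATCH (count: 2)
  Position 8: 'c' -> MATCH (count: 3)
Total occurrences of 'c': 3

3


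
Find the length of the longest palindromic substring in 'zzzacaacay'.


Scanning 'zzzacaacay' for palindromic substrings.
Substring at positions 3-8: 'acaaca'.
Check: reverse('acaaca') = 'acaaca' -> palindrome confirmed.
Neighbouring characters ('z' / 'y') break symmetry, so it cannot extend further.
No longer palindromic substring exists; longest length = 6

6


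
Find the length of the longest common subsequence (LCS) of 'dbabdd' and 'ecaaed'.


DP table for LCS of 'dbabdd' and 'ecaaed':
       e  c  a  a  e  d
    0  0  0  0  0  0  0
  d 0  0  0  0  0  0  1
  b 0  0  0  0  0  0  1
  a 0  0  0  1  1  1  1
  b 0  0  0  1  1  1  1
  d 0  0  0  1  1  1  2
  d 0  0  0  1  1  1  2
LCS: 'ad'
LCS length = 2

2


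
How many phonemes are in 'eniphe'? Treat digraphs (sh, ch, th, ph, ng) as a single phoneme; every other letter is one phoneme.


Parsing 'eniphe' greedily, digraphs first:
  'e' -> vowel phoneme (phonemes so far: 1)
  'n' -> consonant phoneme (phonemes so far: 2)
  'i' -> vowel phoneme (phonemes so far: 3)
  'ph' -> digraph (1 consonant phoneme) (phonemes so far: 4)
  'e' -> vowel phoneme (phonemes so far: 5)
Total phonemes: 5

5


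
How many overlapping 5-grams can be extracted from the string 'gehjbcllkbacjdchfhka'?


String 'gehjbcllkbacjdchfhka' has length L = 20.
Number of overlapping n-grams = L - n + 1
Substituting: 20 - 5 + 1 = 16

16


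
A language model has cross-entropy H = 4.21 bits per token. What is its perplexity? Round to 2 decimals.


Perplexity formula: PP = 2^H
H = 4.21
PP = 2^4.21
Decompose: 2^4.21 = 2^4 * 2^0.21
2^4 = 16, 2^0.21 ~ 1.1566882
PP ~ 16 * 1.1566882 = 18.5070112
Rounded to 2 decimals: 18.51

18.51


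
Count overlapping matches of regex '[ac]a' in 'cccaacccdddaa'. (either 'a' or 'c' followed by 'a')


Pattern: [ac]a means either 'a' or 'c' followed by 'a'.
Scanning 'cccaacccdddaa' position-by-position:
  Pos 0: window 'cc' -> no
  Pos 1: window 'cc' -> no
  Pos 2: window 'ca' -> MATCH
  Pos 3: window 'aa' -> MATCH
  Pos 4: window 'ac' -> no
  Pos 5: window 'cc' -> no
  Pos 6: window 'cc' -> no
  Pos 7: window 'cd' -> no
  Pos 8: window 'dd' -> no
  Pos 9: window 'dd' -> no
  Pos 10: window 'da' -> no
  Pos 11: window 'aa' -> MATCH
  Pos 12: window 'a' -> no
Total matches: 3

3


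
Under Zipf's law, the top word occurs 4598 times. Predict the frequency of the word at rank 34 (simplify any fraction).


Zipf's law: freq(rank) = f1 / rank
f1 = 4598, rank = 34
freq = 4598 / 34
GCD(4598, 34) = 2
Simplified: 2299/17

2299/17


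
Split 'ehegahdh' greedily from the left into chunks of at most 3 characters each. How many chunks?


'ehegahdh' has 8 characters.
Chunking with max size 3:
  Chunk 1: 'ehe' (positions 0-2)
  Chunk 2: 'gah' (positions 3-5)
  Chunk 3: 'dh' (positions 6-7)
Total chunks: ceil(8 / 3) = 3

3


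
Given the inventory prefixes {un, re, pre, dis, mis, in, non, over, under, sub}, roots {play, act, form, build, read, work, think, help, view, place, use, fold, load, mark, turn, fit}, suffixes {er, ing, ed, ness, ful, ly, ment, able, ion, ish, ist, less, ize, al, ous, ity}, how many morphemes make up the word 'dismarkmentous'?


Segmenting 'dismarkmentous' against the inventory:
  'dis' -> prefix (morpheme 1)
  'mark' -> root (morpheme 2)
  'ment' -> suffix (morpheme 3)
  'ous' -> suffix (morpheme 4)
Total morphemes: 4

4


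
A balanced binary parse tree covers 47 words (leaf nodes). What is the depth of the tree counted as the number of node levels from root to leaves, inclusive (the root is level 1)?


In a balanced binary tree with n leaves the deepest leaf is ceil(log2(n)) edges below the root,
so counting node levels inclusive of root and leaves gives ceil(log2(n)) + 1 levels.
log2(47) = 5.5546
ceil(5.5546) = 6
levels = 6 + 1 = 7

7


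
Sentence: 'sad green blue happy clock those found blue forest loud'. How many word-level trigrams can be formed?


Word trigrams from [10] words:
  Trigram 1: (sad green blue)
  Trigram 2: (green blue happy)
  Trigram 3: (blue happy clock)
  Trigram 4: (happy clock those)
  Trigram 5: (clock those found)
  Trigram 6: (those found blue)
  Trigram 7: (found blue forest)
  Trigram 8: (blue forest loud)
Total word trigrams: 10 - 2 = 8

8


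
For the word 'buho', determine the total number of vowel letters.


Scanning each character of 'buho':
  Position 1: 'b' -> consonant (running count: 0)
  Position 2: 'u' -> vowel (running count: 1)
  Position 3: 'h' -> consonant (running count: 1)
  Position 4: 'o' -> vowel (running count: 2)
Total vowels: 2

2


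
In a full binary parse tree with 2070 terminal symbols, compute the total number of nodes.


Leaf nodes (terminals): 2070
Internal nodes = n - 1 = 2070 - 1 = 2069
Total = leaves + internal = 2070 + 2069 = 4139

4139


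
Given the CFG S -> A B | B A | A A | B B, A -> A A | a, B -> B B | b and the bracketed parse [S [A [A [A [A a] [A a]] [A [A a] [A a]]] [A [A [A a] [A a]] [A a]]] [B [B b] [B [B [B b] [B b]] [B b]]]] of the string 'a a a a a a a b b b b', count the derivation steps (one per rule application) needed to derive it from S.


Every bracketed nonterminal node [X ...] in the tree is produced by exactly one rule application.
Reading the tree off as a leftmost derivation:
  Step 1: S  =>  A B   (applied S -> A B)
  Step 2: A B  =>  A A B   (applied A -> A A)
  Step 3: A A B  =>  A A A B   (applied A -> A A)
  Step 4: A A A B  =>  A A A A B   (applied A -> A A)
  Step 5: A A A A B  =>  a A A A B   (applied A -> a)
  Step 6: a A A A B  =>  a a A A B   (applied A -> a)
  Step 7: a a A A B  =>  a a A A A B   (applied A -> A A)
  Step 8: a a A A A B  =>  a a a A A B   (applied A -> a)
  Step 9: a a a A A B  =>  a a a a A B   (applied A -> a)
  Step 10: a a a a A B  =>  a a a a A A B   (applied A -> A A)
  Step 11: a a a a A A B  =>  a a a a A A A B   (applied A -> A A)
  Step 12: a a a a A A A B  =>  a a a a a A A B   (applied A -> a)
  Step 13: a a a a a A A B  =>  a a a a a a A B   (applied A -> a)
  Step 14: a a a a a a A B  =>  a a a a a a a B   (applied A -> a)
  Step 15: a a a a a a a B  =>  a a a a a a a B B   (applied B -> B B)
  Step 16: a a a a a a a B B  =>  a a a a a a a b B   (applied B -> b)
  Step 17: a a a a a a a b B  =>  a a a a a a a b B B   (applied B -> B B)
  Step 18: a a a a a a a b B B  =>  a a a a a a a b B B B   (applied B -> B B)
  Step 19: a a a a a a a b B B B  =>  a a a a a a a b b B B   (applied B -> b)
  Step 20: a a a a a a a b b B B  =>  a a a a a a a b b b B   (applied B -> b)
  Step 21: a a a a a a a b b b B  =>  a a a a a a a b b b b   (applied B -> b)
Final yield: a a a a a a a b b b b
Total rewrite steps: 21

21


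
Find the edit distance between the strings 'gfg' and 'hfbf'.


Building DP table for s1='gfg' (len 3) and s2='hfbf' (len 4):
       h  f  b  f
    0  1  2  3  4
  g 1  1  2  3  4
  f 2  2  1  2  3
  g 3  3  2  2  3
Edit distance = dp[3][4] = 3

3


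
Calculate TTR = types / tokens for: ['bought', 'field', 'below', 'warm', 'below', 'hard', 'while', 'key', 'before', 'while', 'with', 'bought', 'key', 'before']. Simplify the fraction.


Tokens: 14
Unique types: ('before', 'below', 'bought', 'field', 'hard', 'key', 'warm', 'while', 'with') = 9
TTR = 9/14
Already in lowest terms.

9/14


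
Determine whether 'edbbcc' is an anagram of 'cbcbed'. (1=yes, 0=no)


Sort characters of 'edbbcc': 'bbccde'
Sort characters of 'cbcbed': 'bbccde'
Sorted forms match -> they ARE anagrams
Result: 1

1


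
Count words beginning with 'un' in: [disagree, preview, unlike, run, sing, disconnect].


Checking each word for prefix 'un':
  'disagree' -> no (count: 0)
  'preview' -> no (count: 0)
  'unlike' -> YES, starts with 'un' (count: 1)
  'run' -> no (count: 1)
  'sing' -> no (count: 1)
  'disconnect' -> no (count: 1)
Total with prefix 'un': 1

1


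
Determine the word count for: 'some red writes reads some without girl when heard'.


Counting words by splitting on spaces:
  Word 1: 'some'
  Word 2: 'red'
  Word 3: 'writes'
  Word 4: 'reads'
  Word 5: 'some'
  Word 6: 'without'
  Word 7: 'girl'
  Word 8: 'when'
  Word 9: 'heard'
Total words: 9

9


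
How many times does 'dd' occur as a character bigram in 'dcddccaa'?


Scanning 'dcddccaa' for bigram 'dd':
  Position 0: 'dc' -> no
  Position 1: 'cd' -> no
  Position 2: 'dd' -> MATCH
  Position 3: 'dc' -> no
  Position 4: 'cc' -> no
  Position 5: 'ca' -> no
  Position 6: 'aa' -> no
Total matches: 1

1


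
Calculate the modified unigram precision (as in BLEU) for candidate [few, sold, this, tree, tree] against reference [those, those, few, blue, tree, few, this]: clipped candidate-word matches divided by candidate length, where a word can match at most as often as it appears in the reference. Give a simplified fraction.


Reference word counts: {'blue': 1, 'few': 2, 'this': 1, 'those': 2, 'tree': 1}
Checking each candidate word (with clipping):
  'few' -> in reference (ref count 2, used 1/2) -> match (matches: 1)
  'sold' -> not in reference -> no match (matches: 1)
  'this' -> in reference (ref count 1, used 1/1) -> match (matches: 2)
  'tree' -> in reference (ref count 1, used 1/1) -> match (matches: 3)
  'tree' -> ref count 1 already used up (1/1) -> clipped, no match (matches: 3)
Clipped matches: 3, Candidate length: 5
Precision = 3/5

3/5


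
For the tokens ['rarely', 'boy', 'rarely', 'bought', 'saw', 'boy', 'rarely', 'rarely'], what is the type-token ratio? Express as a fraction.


Tokens: 8
Unique types: ('bought', 'boy', 'rarely', 'saw') = 4
TTR = 4/8
Simplify: divide both by 4 -> 1/2
TTR = 1/2

1/2


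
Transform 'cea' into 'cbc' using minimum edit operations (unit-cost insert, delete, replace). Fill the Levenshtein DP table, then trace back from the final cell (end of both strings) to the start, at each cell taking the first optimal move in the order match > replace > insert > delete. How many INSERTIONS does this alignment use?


Edit distance = 2. Backtracking from cell (3, 3) with preference match > replace > insert > delete,
then listing the resulting alignment 'cea' -> 'cbc' left to right:
  Step 1: keep 'c'
  Step 2: replace e->b
  Step 3: replace a->c
Total insertions: 0

0


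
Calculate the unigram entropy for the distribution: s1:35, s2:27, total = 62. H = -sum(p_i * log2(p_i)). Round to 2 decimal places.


Computing entropy H = -sum(p_i * log2(p_i)):
  s1: p = 35/62 = 0.5645, -p*log2(p) = 0.4657
  s2: p = 27/62 = 0.4355, -p*log2(p) = 0.5223
H = sum of terms = 0.9880
Rounded to 2 decimals: 0.99

0.99


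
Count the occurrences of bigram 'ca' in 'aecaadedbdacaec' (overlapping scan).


Scanning 'aecaadedbdacaec' for bigram 'ca':
  Position 0: 'ae' -> no
  Position 1: 'ec' -> no
  Position 2: 'ca' -> MATCH
  Position 3: 'aa' -> no
  Position 4: 'ad' -> no
  Position 5: 'de' -> no
  Position 6: 'ed' -> no
  Position 7: 'db' -> no
  Position 8: 'bd' -> no
  Position 9: 'da' -> no
  Position 10: 'ac' -> no
  Position 11: 'ca' -> MATCH
  Position 12: 'ae' -> no
  Position 13: 'ec' -> no
Total matches: 2

2


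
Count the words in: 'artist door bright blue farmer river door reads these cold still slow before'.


Counting words by splitting on spaces:
  Word 1: 'artist'
  Word 2: 'door'
  Word 3: 'bright'
  Word 4: 'blue'
  Word 5: 'farmer'
  Word 6: 'river'
  Word 7: 'door'
  Word 8: 'reads'
  Word 9: 'these'
  Word 10: 'cold'
  Word 11: 'still'
  Word 12: 'slow'
  Word 13: 'before'
Total words: 13

13


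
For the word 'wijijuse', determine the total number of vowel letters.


Scanning each character of 'wijijuse':
  Position 1: 'w' -> consonant (running count: 0)
  Position 2: 'i' -> vowel (running count: 1)
  Position 3: 'j' -> consonant (running count: 1)
  Position 4: 'i' -> vowel (running count: 2)
  Position 5: 'j' -> consonant (running count: 2)
  Position 6: 'u' -> vowel (running count: 3)
  Position 7: 's' -> consonant (running count: 3)
  Position 8: 'e' -> vowel (running count: 4)
Total vowels: 4

4


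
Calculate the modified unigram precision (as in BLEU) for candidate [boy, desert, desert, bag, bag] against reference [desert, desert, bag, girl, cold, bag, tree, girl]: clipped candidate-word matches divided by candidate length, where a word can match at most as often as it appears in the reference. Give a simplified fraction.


Reference word counts: {'bag': 2, 'cold': 1, 'desert': 2, 'girl': 2, 'tree': 1}
Checking each candidate word (with clipping):
  'boy' -> not in reference -> no match (matches: 0)
  'desert' -> in reference (ref count 2, used 1/2) -> match (matches: 1)
  'desert' -> in reference (ref count 2, used 2/2) -> match (matches: 2)
  'bag' -> in reference (ref count 2, used 1/2) -> match (matches: 3)
  'bag' -> in reference (ref count 2, used 2/2) -> match (matches: 4)
Clipped matches: 4, Candidate length: 5
Precision = 4/5

4/5
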